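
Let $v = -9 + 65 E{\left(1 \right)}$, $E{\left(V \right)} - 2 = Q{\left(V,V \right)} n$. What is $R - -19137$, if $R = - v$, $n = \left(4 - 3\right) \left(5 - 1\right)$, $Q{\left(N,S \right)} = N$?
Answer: $18756$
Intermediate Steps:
$n = 4$ ($n = 1 \cdot 4 = 4$)
$E{\left(V \right)} = 2 + 4 V$ ($E{\left(V \right)} = 2 + V 4 = 2 + 4 V$)
$v = 381$ ($v = -9 + 65 \left(2 + 4 \cdot 1\right) = -9 + 65 \left(2 + 4\right) = -9 + 65 \cdot 6 = -9 + 390 = 381$)
$R = -381$ ($R = \left(-1\right) 381 = -381$)
$R - -19137 = -381 - -19137 = -381 + 19137 = 18756$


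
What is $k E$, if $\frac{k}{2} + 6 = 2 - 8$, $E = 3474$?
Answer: $-83376$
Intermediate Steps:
$k = -24$ ($k = -12 + 2 \left(2 - 8\right) = -12 + 2 \left(-6\right) = -12 - 12 = -24$)
$k E = \left(-24\right) 3474 = -83376$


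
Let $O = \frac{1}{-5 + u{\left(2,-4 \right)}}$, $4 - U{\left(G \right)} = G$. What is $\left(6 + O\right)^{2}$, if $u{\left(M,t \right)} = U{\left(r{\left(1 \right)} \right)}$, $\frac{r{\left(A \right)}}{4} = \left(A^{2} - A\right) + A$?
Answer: $\frac{841}{25} \approx 33.64$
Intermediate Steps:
$r{\left(A \right)} = 4 A^{2}$ ($r{\left(A \right)} = 4 \left(\left(A^{2} - A\right) + A\right) = 4 A^{2}$)
$U{\left(G \right)} = 4 - G$
$u{\left(M,t \right)} = 0$ ($u{\left(M,t \right)} = 4 - 4 \cdot 1^{2} = 4 - 4 \cdot 1 = 4 - 4 = 0$)
$O = - \frac{1}{5}$ ($O = \frac{1}{-5 + 0} = \frac{1}{-5} = - \frac{1}{5} \approx -0.2$)
$\left(6 + O\right)^{2} = \left(6 - \frac{1}{5}\right)^{2} = \left(\frac{29}{5}\right)^{2} = \frac{841}{25}$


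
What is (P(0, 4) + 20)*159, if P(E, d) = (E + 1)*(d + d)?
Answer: 4452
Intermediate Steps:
P(E, d) = 2*d*(1 + E) (P(E, d) = (1 + E)*(2*d) = 2*d*(1 + E))
(P(0, 4) + 20)*159 = (2*4*(1 + 0) + 20)*159 = (2*4*1 + 20)*159 = (8 + 20)*159 = 28*159 = 4452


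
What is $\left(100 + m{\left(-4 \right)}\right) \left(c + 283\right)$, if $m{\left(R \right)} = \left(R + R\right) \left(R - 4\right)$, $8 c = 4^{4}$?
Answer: $51660$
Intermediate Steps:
$c = 32$ ($c = \frac{4^{4}}{8} = \frac{1}{8} \cdot 256 = 32$)
$m{\left(R \right)} = 2 R \left(-4 + R\right)$
$\left(100 + m{\left(-4 \right)}\right) \left(c + 283\right) = \left(100 + 2 \left(-4\right) \left(-4 - 4\right)\right) \left(32 + 283\right) = \left(100 + 2 \left(-4\right) \left(-8\right)\right) 315 = \left(100 + 64\right) 315 = 164 \cdot 315 = 51660$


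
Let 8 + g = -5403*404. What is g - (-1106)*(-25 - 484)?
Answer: -2745774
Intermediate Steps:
g = -2182820 (g = -8 - 5403*404 = -8 - 2182812 = -2182820)
g - (-1106)*(-25 - 484) = -2182820 - (-1106)*(-25 - 484) = -2182820 - (-1106)*(-509) = -2182820 - 1*562954 = -2182820 - 562954 = -2745774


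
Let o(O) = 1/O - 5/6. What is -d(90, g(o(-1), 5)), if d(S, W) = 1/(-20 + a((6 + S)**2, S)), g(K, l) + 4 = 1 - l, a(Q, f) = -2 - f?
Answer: 1/112 ≈ 0.0089286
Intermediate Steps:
o(O) = -5/6 + 1/O (o(O) = 1/O - 5*1/6 = 1/O - 5/6 = -5/6 + 1/O)
g(K, l) = -3 - l (g(K, l) = -4 + (1 - l) = -3 - l)
d(S, W) = 1/(-22 - S) (d(S, W) = 1/(-20 + (-2 - S)) = 1/(-22 - S))
-d(90, g(o(-1), 5)) = -(-1)/(22 + 90) = -(-1)/112 = -1*(-1/112) = 1/112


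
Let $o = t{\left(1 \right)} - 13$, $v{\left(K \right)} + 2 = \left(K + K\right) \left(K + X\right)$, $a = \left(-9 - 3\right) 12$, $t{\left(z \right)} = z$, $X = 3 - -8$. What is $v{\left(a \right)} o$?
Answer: $-459624$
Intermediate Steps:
$X = 11$ ($X = 3 + 8 = 11$)
$a = -144$ ($a = \left(-12\right) 12 = -144$)
$v{\left(K \right)} = -2 + 2 K \left(11 + K\right)$ ($v{\left(K \right)} = -2 + \left(K + K\right) \left(K + 11\right) = -2 + 2 K \left(11 + K\right)$)
$o = -12$ ($o = 1 - 13 = -12$)
$v{\left(a \right)} o = \left(-2 + 2 \left(-144\right)^{2} + 22 \left(-144\right)\right) \left(-12\right) = \left(-2 + 2 \cdot 20736 - 3168\right) \left(-12\right) = \left(-2 + 41472 - 3168\right) \left(-12\right) = 38302 \left(-12\right) = -459624$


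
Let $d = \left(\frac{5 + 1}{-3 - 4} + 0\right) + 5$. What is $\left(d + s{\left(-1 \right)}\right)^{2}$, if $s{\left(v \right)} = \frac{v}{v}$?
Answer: $\frac{1296}{49} \approx 26.449$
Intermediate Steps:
$s{\left(v \right)} = 1$
$d = \frac{29}{7}$ ($d = \left(\frac{6}{-7} + 0\right) + 5 = \left(6 \left(- \frac{1}{7}\right) + 0\right) + 5 = \left(- \frac{6}{7} + 0\right) + 5 = - \frac{6}{7} + 5 = \frac{29}{7} \approx 4.1429$)
$\left(d + s{\left(-1 \right)}\right)^{2} = \left(\frac{29}{7} + 1\right)^{2} = \left(\frac{36}{7}\right)^{2} = \frac{1296}{49}$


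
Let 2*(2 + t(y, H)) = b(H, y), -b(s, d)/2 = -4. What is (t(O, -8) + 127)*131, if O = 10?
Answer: 16899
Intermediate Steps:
b(s, d) = 8 (b(s, d) = -2*(-4) = 8)
t(y, H) = 2 (t(y, H) = -2 + (½)*8 = -2 + 4 = 2)
(t(O, -8) + 127)*131 = (2 + 127)*131 = 129*131 = 16899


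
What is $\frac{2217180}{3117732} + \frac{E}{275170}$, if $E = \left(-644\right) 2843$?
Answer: $- \frac{30346006883}{5106585205} \approx -5.9425$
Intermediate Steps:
$E = -1830892$
$\frac{2217180}{3117732} + \frac{E}{275170} = \frac{2217180}{3117732} - \frac{1830892}{275170} = 2217180 \cdot \frac{1}{3117732} - \frac{130778}{19655} = \frac{184765}{259811} - \frac{130778}{19655} = - \frac{30346006883}{5106585205}$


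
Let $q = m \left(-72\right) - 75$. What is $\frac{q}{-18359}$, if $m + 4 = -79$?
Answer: $- \frac{5901}{18359} \approx -0.32142$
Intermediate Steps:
$m = -83$ ($m = -4 - 79 = -83$)
$q = 5901$ ($q = \left(-83\right) \left(-72\right) - 75 = 5976 - 75 = 5901$)
$\frac{q}{-18359} = \frac{5901}{-18359} = 5901 \left(- \frac{1}{18359}\right) = - \frac{5901}{18359}$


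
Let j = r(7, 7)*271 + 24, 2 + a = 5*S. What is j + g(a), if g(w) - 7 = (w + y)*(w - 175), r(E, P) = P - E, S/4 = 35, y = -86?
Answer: 320107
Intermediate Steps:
S = 140 (S = 4*35 = 140)
a = 698 (a = -2 + 5*140 = -2 + 700 = 698)
j = 24 (j = (7 - 1*7)*271 + 24 = (7 - 7)*271 + 24 = 0*271 + 24 = 0 + 24 = 24)
g(w) = 7 + (-175 + w)*(-86 + w) (g(w) = 7 + (w - 86)*(w - 175) = 7 + (-86 + w)*(-175 + w) = 7 + (-175 + w)*(-86 + w))
j + g(a) = 24 + (15057 + 698² - 261*698) = 24 + (15057 + 487204 - 182178) = 24 + 320083 = 320107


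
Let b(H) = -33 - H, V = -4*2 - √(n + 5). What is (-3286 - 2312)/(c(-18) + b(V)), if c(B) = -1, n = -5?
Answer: 2799/13 ≈ 215.31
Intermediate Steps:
V = -8 (V = -4*2 - √(-5 + 5) = -8 - √0 = -8 - 1*0 = -8 + 0 = -8)
(-3286 - 2312)/(c(-18) + b(V)) = (-3286 - 2312)/(-1 + (-33 - 1*(-8))) = -5598/(-1 + (-33 + 8)) = -5598/(-1 - 25) = -5598/(-26) = -5598*(-1/26) = 2799/13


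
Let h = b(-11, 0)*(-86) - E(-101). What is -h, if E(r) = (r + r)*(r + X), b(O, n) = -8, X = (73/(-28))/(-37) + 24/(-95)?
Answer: 971936769/49210 ≈ 19751.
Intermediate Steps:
X = -17929/98420 (X = (73*(-1/28))*(-1/37) + 24*(-1/95) = -73/28*(-1/37) - 24/95 = 73/1036 - 24/95 = -17929/98420 ≈ -0.18217)
E(r) = 2*r*(-17929/98420 + r) (E(r) = (r + r)*(r - 17929/98420) = (2*r)*(-17929/98420 + r) = 2*r*(-17929/98420 + r))
h = -971936769/49210 (h = -8*(-86) - (-101)*(-17929 + 98420*(-101))/49210 = 688 - (-101)*(-17929 - 9940420)/49210 = 688 - (-101)*(-9958349)/49210 = 688 - 1*1005793249/49210 = 688 - 1005793249/49210 = -971936769/49210 ≈ -19751.)
-h = -1*(-971936769/49210) = 971936769/49210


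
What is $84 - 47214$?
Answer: $-47130$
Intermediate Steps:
$84 - 47214 = -47130$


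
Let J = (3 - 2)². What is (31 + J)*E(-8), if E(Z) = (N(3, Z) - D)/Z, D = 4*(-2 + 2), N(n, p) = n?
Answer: -12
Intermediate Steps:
D = 0 (D = 4*0 = 0)
J = 1 (J = 1² = 1)
E(Z) = 3/Z (E(Z) = (3 - 1*0)/Z = (3 + 0)/Z = 3/Z)
(31 + J)*E(-8) = (31 + 1)*(3/(-8)) = 32*(3*(-⅛)) = 32*(-3/8) = -12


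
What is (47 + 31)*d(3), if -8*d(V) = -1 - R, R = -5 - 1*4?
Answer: -78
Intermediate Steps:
R = -9 (R = -5 - 4 = -9)
d(V) = -1 (d(V) = -(-1 - 1*(-9))/8 = -(-1 + 9)/8 = -⅛*8 = -1)
(47 + 31)*d(3) = (47 + 31)*(-1) = 78*(-1) = -78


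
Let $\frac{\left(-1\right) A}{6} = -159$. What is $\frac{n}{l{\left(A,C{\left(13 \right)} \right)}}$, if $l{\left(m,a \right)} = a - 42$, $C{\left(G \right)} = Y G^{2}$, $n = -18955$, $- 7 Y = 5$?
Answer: $\frac{7805}{67} \approx 116.49$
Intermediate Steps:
$A = 954$ ($A = \left(-6\right) \left(-159\right) = 954$)
$Y = - \frac{5}{7}$ ($Y = \left(- \frac{1}{7}\right) 5 = - \frac{5}{7} \approx -0.71429$)
$C{\left(G \right)} = - \frac{5 G^{2}}{7}$
$l{\left(m,a \right)} = -42 + a$
$\frac{n}{l{\left(A,C{\left(13 \right)} \right)}} = - \frac{18955}{-42 - \frac{5 \cdot 13^{2}}{7}} = - \frac{18955}{-42 - \frac{845}{7}} = - \frac{18955}{- \frac{1139}{7}} = \left(-18955\right) \left(- \frac{7}{1139}\right) = \frac{7805}{67}$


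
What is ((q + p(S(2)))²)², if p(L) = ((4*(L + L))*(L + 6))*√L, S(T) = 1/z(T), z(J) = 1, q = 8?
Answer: 16777216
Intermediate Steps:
S(T) = 1 (S(T) = 1/1 = 1)
p(L) = 8*L^(3/2)*(6 + L) (p(L) = ((4*(2*L))*(6 + L))*√L = ((8*L)*(6 + L))*√L = (8*L*(6 + L))*√L = 8*L^(3/2)*(6 + L))
((q + p(S(2)))²)² = ((8 + 8*1^(3/2)*(6 + 1))²)² = ((8 + 8*1*7)²)² = ((8 + 56)²)² = (64²)² = 4096² = 16777216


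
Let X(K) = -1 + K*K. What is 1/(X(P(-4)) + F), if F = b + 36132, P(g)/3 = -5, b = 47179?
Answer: 1/83535 ≈ 1.1971e-5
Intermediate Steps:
P(g) = -15 (P(g) = 3*(-5) = -15)
F = 83311 (F = 47179 + 36132 = 83311)
X(K) = -1 + K²
1/(X(P(-4)) + F) = 1/((-1 + (-15)²) + 83311) = 1/((-1 + 225) + 83311) = 1/(224 + 83311) = 1/83535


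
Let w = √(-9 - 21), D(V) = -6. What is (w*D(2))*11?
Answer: -66*I*√30 ≈ -361.5*I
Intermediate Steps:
w = I*√30 (w = √(-30) = I*√30 ≈ 5.4772*I)
(w*D(2))*11 = ((I*√30)*(-6))*11 = -6*I*√30*11 = -66*I*√30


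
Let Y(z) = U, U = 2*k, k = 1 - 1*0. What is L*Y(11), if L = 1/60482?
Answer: 1/30241 ≈ 3.3068e-5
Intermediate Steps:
k = 1 (k = 1 + 0 = 1)
L = 1/60482 ≈ 1.6534e-5
U = 2 (U = 2*1 = 2)
Y(z) = 2
L*Y(11) = (1/60482)*2 = 1/30241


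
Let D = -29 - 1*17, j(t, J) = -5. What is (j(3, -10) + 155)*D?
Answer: -6900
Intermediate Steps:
D = -46 (D = -29 - 17 = -46)
(j(3, -10) + 155)*D = (-5 + 155)*(-46) = 150*(-46) = -6900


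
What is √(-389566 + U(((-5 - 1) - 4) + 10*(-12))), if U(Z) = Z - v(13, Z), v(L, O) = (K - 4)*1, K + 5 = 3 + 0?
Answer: I*√389690 ≈ 624.25*I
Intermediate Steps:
K = -2 (K = -5 + (3 + 0) = -5 + 3 = -2)
v(L, O) = -6 (v(L, O) = (-2 - 4)*1 = -6*1 = -6)
U(Z) = 6 + Z (U(Z) = Z - 1*(-6) = Z + 6 = 6 + Z)
√(-389566 + U(((-5 - 1) - 4) + 10*(-12))) = √(-389566 + (6 + (((-5 - 1) - 4) + 10*(-12)))) = √(-389566 + (6 + ((-6 - 4) - 120))) = √(-389566 + (6 + (-10 - 120))) = √(-389566 + (6 - 130)) = √(-389566 - 124) = √(-389690) = I*√389690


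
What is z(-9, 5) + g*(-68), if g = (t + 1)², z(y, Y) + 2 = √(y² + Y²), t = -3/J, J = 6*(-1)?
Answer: -155 + √106 ≈ -144.70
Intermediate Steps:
J = -6
t = ½ (t = -3/(-6) = -3*(-⅙) = ½ ≈ 0.50000)
z(y, Y) = -2 + √(Y² + y²) (z(y, Y) = -2 + √(y² + Y²) = -2 + √(Y² + y²))
g = 9/4 (g = (½ + 1)² = (3/2)² = 9/4 ≈ 2.2500)
z(-9, 5) + g*(-68) = (-2 + √(5² + (-9)²)) + (9/4)*(-68) = (-2 + √(25 + 81)) - 153 = (-2 + √106) - 153 = -155 + √106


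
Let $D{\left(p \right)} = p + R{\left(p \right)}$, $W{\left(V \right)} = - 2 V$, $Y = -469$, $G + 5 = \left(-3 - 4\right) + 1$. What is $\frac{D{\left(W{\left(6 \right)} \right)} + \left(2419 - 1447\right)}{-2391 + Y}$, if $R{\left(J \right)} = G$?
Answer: $- \frac{73}{220} \approx -0.33182$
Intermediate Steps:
$G = -11$ ($G = -5 + \left(\left(-3 - 4\right) + 1\right) = -5 + \left(-7 + 1\right) = -5 - 6 = -11$)
$R{\left(J \right)} = -11$
$D{\left(p \right)} = -11 + p$ ($D{\left(p \right)} = p - 11 = -11 + p$)
$\frac{D{\left(W{\left(6 \right)} \right)} + \left(2419 - 1447\right)}{-2391 + Y} = \frac{\left(-11 - 12\right) + \left(2419 - 1447\right)}{-2391 - 469} = \frac{\left(-11 - 12\right) + \left(2419 - 1447\right)}{-2860} = \left(-23 + 972\right) \left(- \frac{1}{2860}\right) = 949 \left(- \frac{1}{2860}\right) = - \frac{73}{220}$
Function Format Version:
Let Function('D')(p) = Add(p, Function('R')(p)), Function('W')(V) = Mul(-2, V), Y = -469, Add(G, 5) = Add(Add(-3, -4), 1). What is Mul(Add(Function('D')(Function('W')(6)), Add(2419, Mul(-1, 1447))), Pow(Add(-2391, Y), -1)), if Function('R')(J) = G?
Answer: Rational(-73, 220) ≈ -0.33182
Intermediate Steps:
G = -11 (G = Add(-5, Add(Add(-3, -4), 1)) = Add(-5, Add(-7, 1)) = Add(-5, -6) = -11)
Function('R')(J) = -11
Function('D')(p) = Add(-11, p) (Function('D')(p) = Add(p, -11) = Add(-11, p))
Mul(Add(Function('D')(Function('W')(6)), Add(2419, Mul(-1, 1447))), Pow(Add(-2391, Y), -1)) = Mul(Add(Add(-11, Mul(-2, 6)), Add(2419, Mul(-1, 1447))), Pow(Add(-2391, -469), -1)) = Mul(Add(Add(-11, -12), Add(2419, -1447)), Pow(-2860, -1)) = Mul(Add(-23, 972), Rational(-1, 2860)) = Mul(949, Rational(-1, 2860)) = Rational(-73, 220)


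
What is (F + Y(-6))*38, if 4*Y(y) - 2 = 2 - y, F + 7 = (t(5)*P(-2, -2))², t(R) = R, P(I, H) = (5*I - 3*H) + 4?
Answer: -171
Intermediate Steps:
P(I, H) = 4 - 3*H + 5*I (P(I, H) = (-3*H + 5*I) + 4 = 4 - 3*H + 5*I)
F = -7 (F = -7 + (5*(4 - 3*(-2) + 5*(-2)))² = -7 + (5*(4 + 6 - 10))² = -7 + (5*0)² = -7 + 0² = -7 + 0 = -7)
Y(y) = 1 - y/4 (Y(y) = ½ + (2 - y)/4 = ½ + (½ - y/4) = 1 - y/4)
(F + Y(-6))*38 = (-7 + (1 - ¼*(-6)))*38 = (-7 + (1 + 3/2))*38 = (-7 + 5/2)*38 = -9/2*38 = -171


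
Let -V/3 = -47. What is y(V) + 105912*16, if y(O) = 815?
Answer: 1695407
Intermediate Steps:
V = 141 (V = -3*(-47) = 141)
y(V) + 105912*16 = 815 + 105912*16 = 815 + 1694592 = 1695407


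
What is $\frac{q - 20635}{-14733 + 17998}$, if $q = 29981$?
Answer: $\frac{9346}{3265} \approx 2.8625$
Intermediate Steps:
$\frac{q - 20635}{-14733 + 17998} = \frac{29981 - 20635}{-14733 + 17998} = \frac{9346}{3265}$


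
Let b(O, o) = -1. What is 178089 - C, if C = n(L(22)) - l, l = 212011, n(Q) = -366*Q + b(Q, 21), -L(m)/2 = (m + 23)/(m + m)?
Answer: 4282876/11 ≈ 3.8935e+5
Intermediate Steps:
L(m) = -(23 + m)/m (L(m) = -2*(m + 23)/(m + m) = -2*(23 + m)/(2*m) = -2*(23 + m)*1/(2*m) = -(23 + m)/m)
n(Q) = -1 - 366*Q (n(Q) = -366*Q - 1 = -1 - 366*Q)
C = -2323897/11 (C = (-1 - 366*(-23 - 1*22)/22) - 1*212011 = (-1 - 183*(-23 - 22)/11) - 212011 = (-1 - 183*(-45)/11) - 212011 = (-1 - 366*(-45/22)) - 212011 = (-1 + 8235/11) - 212011 = 8224/11 - 212011 = -2323897/11 ≈ -2.1126e+5)
178089 - C = 178089 - 1*(-2323897/11) = 178089 + 2323897/11 = 4282876/11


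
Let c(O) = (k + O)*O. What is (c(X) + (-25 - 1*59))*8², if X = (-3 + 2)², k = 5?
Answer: -4992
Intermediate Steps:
X = 1 (X = (-1)² = 1)
c(O) = O*(5 + O) (c(O) = (5 + O)*O = O*(5 + O))
(c(X) + (-25 - 1*59))*8² = (1*(5 + 1) + (-25 - 1*59))*8² = (1*6 + (-25 - 59))*64 = (6 - 84)*64 = -78*64 = -4992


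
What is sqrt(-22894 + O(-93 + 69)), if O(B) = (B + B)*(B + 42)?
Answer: I*sqrt(23758) ≈ 154.14*I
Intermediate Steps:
O(B) = 2*B*(42 + B) (O(B) = (2*B)*(42 + B) = 2*B*(42 + B))
sqrt(-22894 + O(-93 + 69)) = sqrt(-22894 + 2*(-93 + 69)*(42 + (-93 + 69))) = sqrt(-22894 + 2*(-24)*(42 - 24)) = sqrt(-22894 + 2*(-24)*18) = sqrt(-22894 - 864) = sqrt(-23758) = I*sqrt(23758)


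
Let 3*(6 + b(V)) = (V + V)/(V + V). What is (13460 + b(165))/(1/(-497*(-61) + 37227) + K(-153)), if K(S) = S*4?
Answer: -2726278472/124010781 ≈ -21.984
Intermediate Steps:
b(V) = -17/3 (b(V) = -6 + ((V + V)/(V + V))/3 = -6 + ((2*V)/((2*V)))/3 = -6 + ((2*V)*(1/(2*V)))/3 = -6 + (⅓)*1 = -6 + ⅓ = -17/3)
K(S) = 4*S
(13460 + b(165))/(1/(-497*(-61) + 37227) + K(-153)) = (13460 - 17/3)/(1/(-497*(-61) + 37227) + 4*(-153)) = 40363/(3*(1/(30317 + 37227) - 612)) = 40363/(3*(1/67544 - 612)) = 40363/(3*(-41336927/67544)) = (40363/3)*(-67544/41336927) = -2726278472/124010781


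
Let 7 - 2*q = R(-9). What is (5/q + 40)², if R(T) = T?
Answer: 105625/64 ≈ 1650.4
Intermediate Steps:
q = 8 (q = 7/2 - ½*(-9) = 7/2 + 9/2 = 8)
(5/q + 40)² = (5/8 + 40)² = (325/8)² = 105625/64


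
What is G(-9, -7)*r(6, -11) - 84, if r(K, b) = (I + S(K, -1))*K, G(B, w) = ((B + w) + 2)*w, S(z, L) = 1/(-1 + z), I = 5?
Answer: 14868/5 ≈ 2973.6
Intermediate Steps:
G(B, w) = w*(2 + B + w) (G(B, w) = (2 + B + w)*w = w*(2 + B + w))
r(K, b) = K*(5 + 1/(-1 + K)) (r(K, b) = (5 + 1/(-1 + K))*K = K*(5 + 1/(-1 + K)))
G(-9, -7)*r(6, -11) - 84 = (-7*(2 - 9 - 7))*(6*(-4 + 5*6)/(-1 + 6)) - 84 = (-7*(-14))*(6*(-4 + 30)/5) - 84 = 98*(6*(⅕)*26) - 84 = 98*(156/5) - 84 = 15288/5 - 84 = 14868/5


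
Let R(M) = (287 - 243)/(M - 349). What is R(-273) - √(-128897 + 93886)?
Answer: -22/311 - I*√35011 ≈ -0.07074 - 187.11*I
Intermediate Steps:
R(M) = 44/(-349 + M)
R(-273) - √(-128897 + 93886) = 44/(-349 - 273) - √(-128897 + 93886) = 44/(-622) - √(-35011) = 44*(-1/622) - I*√35011 = -22/311 - I*√35011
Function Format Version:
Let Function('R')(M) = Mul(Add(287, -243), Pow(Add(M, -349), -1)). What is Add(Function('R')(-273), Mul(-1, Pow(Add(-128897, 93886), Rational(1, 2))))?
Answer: Add(Rational(-22, 311), Mul(-1, I, Pow(35011, Rational(1, 2)))) ≈ Add(-0.070740, Mul(-187.11, I))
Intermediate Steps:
Function('R')(M) = Mul(44, Pow(Add(-349, M), -1))
Add(Function('R')(-273), Mul(-1, Pow(Add(-128897, 93886), Rational(1, 2)))) = Add(Mul(44, Pow(Add(-349, -273), -1)), Mul(-1, Pow(Add(-128897, 93886), Rational(1, 2)))) = Add(Mul(44, Pow(-622, -1)), Mul(-1, Pow(-35011, Rational(1, 2)))) = Add(Mul(44, Rational(-1, 622)), Mul(-1, Mul(I, Pow(35011, Rational(1, 2))))) = Add(Rational(-22, 311), Mul(-1, I, Pow(35011, Rational(1, 2))))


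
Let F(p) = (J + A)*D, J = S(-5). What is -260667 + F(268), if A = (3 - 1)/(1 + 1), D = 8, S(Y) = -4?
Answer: -260691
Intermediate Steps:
J = -4
A = 1 (A = 2/2 = 2*(½) = 1)
F(p) = -24 (F(p) = (-4 + 1)*8 = -3*8 = -24)
-260667 + F(268) = -260667 - 24 = -260691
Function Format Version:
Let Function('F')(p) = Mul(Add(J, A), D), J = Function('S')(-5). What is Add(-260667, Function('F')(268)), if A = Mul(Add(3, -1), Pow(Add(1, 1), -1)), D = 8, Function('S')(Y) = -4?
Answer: -260691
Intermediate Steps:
J = -4
A = 1 (A = Mul(2, Pow(2, -1)) = Mul(2, Rational(1, 2)) = 1)
Function('F')(p) = -24 (Function('F')(p) = Mul(Add(-4, 1), 8) = Mul(-3, 8) = -24)
Add(-260667, Function('F')(268)) = Add(-260667, -24) = -260691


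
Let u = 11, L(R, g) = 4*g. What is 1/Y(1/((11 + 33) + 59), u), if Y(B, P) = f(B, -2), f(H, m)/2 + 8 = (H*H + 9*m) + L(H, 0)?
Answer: -10609/551666 ≈ -0.019231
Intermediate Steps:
f(H, m) = -16 + 2*H**2 + 18*m (f(H, m) = -16 + 2*((H*H + 9*m) + 4*0) = -16 + 2*((H**2 + 9*m) + 0) = -16 + 2*(H**2 + 9*m) = -16 + (2*H**2 + 18*m) = -16 + 2*H**2 + 18*m)
Y(B, P) = -52 + 2*B**2 (Y(B, P) = -16 + 2*B**2 + 18*(-2) = -16 + 2*B**2 - 36 = -52 + 2*B**2)
1/Y(1/((11 + 33) + 59), u) = 1/(-52 + 2*(1/((11 + 33) + 59))**2) = 1/(-52 + 2*(1/(44 + 59))**2) = 1/(-52 + 2*(1/103)**2) = 1/(-52 + 2*(1/10609)) = 1/(-52 + 2/10609) = 1/(-551666/10609) = -10609/551666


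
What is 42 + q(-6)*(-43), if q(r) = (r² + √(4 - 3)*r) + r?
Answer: -990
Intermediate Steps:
q(r) = r² + 2*r (q(r) = (r² + √1*r) + r = (r² + 1*r) + r = (r² + r) + r = (r + r²) + r = r² + 2*r)
42 + q(-6)*(-43) = 42 - 6*(2 - 6)*(-43) = 42 - 6*(-4)*(-43) = 42 + 24*(-43) = 42 - 1032 = -990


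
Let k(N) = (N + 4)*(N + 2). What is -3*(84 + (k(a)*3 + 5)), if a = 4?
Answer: -699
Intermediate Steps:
k(N) = (2 + N)*(4 + N) (k(N) = (4 + N)*(2 + N) = (2 + N)*(4 + N))
-3*(84 + (k(a)*3 + 5)) = -3*(84 + ((8 + 4² + 6*4)*3 + 5)) = -3*(84 + ((8 + 16 + 24)*3 + 5)) = -3*(84 + (48*3 + 5)) = -3*(84 + (144 + 5)) = -3*(84 + 149) = -3*233 = -699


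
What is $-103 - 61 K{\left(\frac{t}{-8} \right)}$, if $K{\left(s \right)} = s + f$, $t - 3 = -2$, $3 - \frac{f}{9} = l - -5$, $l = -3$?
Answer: $- \frac{5155}{8} \approx -644.38$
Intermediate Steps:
$f = 9$ ($f = 27 - 9 \left(-3 - -5\right) = 27 - 9 \left(-3 + 5\right) = 27 - 18 = 9$)
$t = 1$ ($t = 3 - 2 = 1$)
$K{\left(s \right)} = 9 + s$ ($K{\left(s \right)} = s + 9 = 9 + s$)
$-103 - 61 K{\left(\frac{t}{-8} \right)} = -103 - 61 \left(9 + 1 \frac{1}{-8}\right) = -103 - 61 \left(9 + 1 \left(- \frac{1}{8}\right)\right) = -103 - 61 \left(9 - \frac{1}{8}\right) = -103 - \frac{4331}{8} = - \frac{5155}{8}$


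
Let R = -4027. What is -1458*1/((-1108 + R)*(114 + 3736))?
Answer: 729/9884875 ≈ 7.3749e-5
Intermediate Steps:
-1458*1/((-1108 + R)*(114 + 3736)) = -1458*1/((-1108 - 4027)*(114 + 3736)) = -1458/((-5135*3850)) = -1458/(-19769750) = -1458*(-1/19769750) = 729/9884875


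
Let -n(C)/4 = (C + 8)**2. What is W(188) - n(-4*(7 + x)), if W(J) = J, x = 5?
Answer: 6588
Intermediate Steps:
n(C) = -4*(8 + C)**2 (n(C) = -4*(C + 8)**2 = -4*(8 + C)**2)
W(188) - n(-4*(7 + x)) = 188 - (-4)*(8 - 4*(7 + 5))**2 = 188 - (-4)*(8 - 4*12)**2 = 188 - (-4)*(8 - 48)**2 = 188 - (-4)*(-40)**2 = 188 - (-4)*1600 = 188 - 1*(-6400) = 188 + 6400 = 6588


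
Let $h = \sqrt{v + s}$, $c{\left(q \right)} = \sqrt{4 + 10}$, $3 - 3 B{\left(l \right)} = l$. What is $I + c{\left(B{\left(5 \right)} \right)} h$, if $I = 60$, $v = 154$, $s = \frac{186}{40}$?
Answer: $60 + \frac{\sqrt{222110}}{10} \approx 107.13$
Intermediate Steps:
$s = \frac{93}{20}$ ($s = 186 \cdot \frac{1}{40} = \frac{93}{20} \approx 4.65$)
$B{\left(l \right)} = 1 - \frac{l}{3}$
$c{\left(q \right)} = \sqrt{14}$
$h = \frac{\sqrt{15865}}{10}$ ($h = \sqrt{154 + \frac{93}{20}} = \sqrt{\frac{3173}{20}} = \frac{\sqrt{15865}}{10} \approx 12.596$)
$I + c{\left(B{\left(5 \right)} \right)} h = 60 + \sqrt{14} \frac{\sqrt{15865}}{10} = 60 + \frac{\sqrt{222110}}{10}$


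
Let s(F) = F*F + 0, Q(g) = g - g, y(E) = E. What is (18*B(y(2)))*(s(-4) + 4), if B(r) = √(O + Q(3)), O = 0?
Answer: 0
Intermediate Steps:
Q(g) = 0
s(F) = F² (s(F) = F² + 0 = F²)
B(r) = 0 (B(r) = √(0 + 0) = √0 = 0)
(18*B(y(2)))*(s(-4) + 4) = (18*0)*((-4)² + 4) = 0*(16 + 4) = 0*20 = 0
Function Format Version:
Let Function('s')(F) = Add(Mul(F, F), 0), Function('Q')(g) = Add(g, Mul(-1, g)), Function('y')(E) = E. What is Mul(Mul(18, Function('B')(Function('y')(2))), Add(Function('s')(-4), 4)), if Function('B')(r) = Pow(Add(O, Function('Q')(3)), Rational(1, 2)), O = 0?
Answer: 0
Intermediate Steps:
Function('Q')(g) = 0
Function('s')(F) = Pow(F, 2) (Function('s')(F) = Add(Pow(F, 2), 0) = Pow(F, 2))
Function('B')(r) = 0 (Function('B')(r) = Pow(Add(0, 0), Rational(1, 2)) = Pow(0, Rational(1, 2)) = 0)
Mul(Mul(18, Function('B')(Function('y')(2))), Add(Function('s')(-4), 4)) = Mul(Mul(18, 0), Add(Pow(-4, 2), 4)) = Mul(0, Add(16, 4)) = Mul(0, 20) = 0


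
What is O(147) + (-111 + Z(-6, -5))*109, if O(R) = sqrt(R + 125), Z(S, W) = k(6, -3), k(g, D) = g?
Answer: -11445 + 4*sqrt(17) ≈ -11429.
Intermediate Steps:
Z(S, W) = 6
O(R) = sqrt(125 + R)
O(147) + (-111 + Z(-6, -5))*109 = sqrt(125 + 147) + (-111 + 6)*109 = sqrt(272) - 105*109 = 4*sqrt(17) - 11445 = -11445 + 4*sqrt(17)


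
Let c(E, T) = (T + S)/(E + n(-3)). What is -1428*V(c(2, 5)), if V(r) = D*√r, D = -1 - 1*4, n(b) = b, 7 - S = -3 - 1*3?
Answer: 21420*I*√2 ≈ 30292.0*I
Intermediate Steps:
S = 13 (S = 7 - (-3 - 1*3) = 7 - (-3 - 3) = 7 - 1*(-6) = 7 + 6 = 13)
D = -5 (D = -1 - 4 = -5)
c(E, T) = (13 + T)/(-3 + E) (c(E, T) = (T + 13)/(E - 3) = (13 + T)/(-3 + E))
V(r) = -5*√r
-1428*V(c(2, 5)) = -(-7140)*√((13 + 5)/(-3 + 2)) = -(-7140)*√(18/(-1)) = -(-7140)*√(-1*18) = -(-7140)*√(-18) = -(-7140)*3*I*√2 = -(-21420)*I*√2 = 21420*I*√2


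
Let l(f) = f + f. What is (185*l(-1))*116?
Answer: -42920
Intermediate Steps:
l(f) = 2*f
(185*l(-1))*116 = (185*(2*(-1)))*116 = (185*(-2))*116 = -370*116 = -42920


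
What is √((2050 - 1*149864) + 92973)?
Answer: I*√54841 ≈ 234.18*I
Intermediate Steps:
√((2050 - 1*149864) + 92973) = √((2050 - 149864) + 92973) = √(-147814 + 92973) = √(-54841) = I*√54841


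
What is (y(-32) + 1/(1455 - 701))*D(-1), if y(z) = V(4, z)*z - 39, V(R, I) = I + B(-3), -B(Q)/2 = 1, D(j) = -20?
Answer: -7909470/377 ≈ -20980.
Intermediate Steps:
B(Q) = -2 (B(Q) = -2*1 = -2)
V(R, I) = -2 + I (V(R, I) = I - 2 = -2 + I)
y(z) = -39 + z*(-2 + z) (y(z) = (-2 + z)*z - 39 = z*(-2 + z) - 39 = -39 + z*(-2 + z))
(y(-32) + 1/(1455 - 701))*D(-1) = ((-39 - 32*(-2 - 32)) + 1/(1455 - 701))*(-20) = ((-39 - 32*(-34)) + 1/754)*(-20) = ((-39 + 1088) + 1/754)*(-20) = (1049 + 1/754)*(-20) = (790947/754)*(-20) = -7909470/377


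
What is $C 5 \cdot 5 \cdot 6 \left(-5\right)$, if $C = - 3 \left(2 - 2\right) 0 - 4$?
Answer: $3000$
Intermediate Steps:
$C = -4$ ($C = \left(-3\right) 0 \cdot 0 - 4 = 0 \cdot 0 - 4 = 0 - 4 = -4$)
$C 5 \cdot 5 \cdot 6 \left(-5\right) = - 4 \cdot 5 \cdot 5 \cdot 6 \left(-5\right) = - 4 \cdot 25 \cdot 6 \left(-5\right) = \left(-4\right) 150 \left(-5\right) = \left(-600\right) \left(-5\right) = 3000$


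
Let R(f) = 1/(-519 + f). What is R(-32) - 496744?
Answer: -273705945/551 ≈ -4.9674e+5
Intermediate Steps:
R(-32) - 496744 = 1/(-519 - 32) - 496744 = 1/(-551) - 496744 = -1/551 - 496744 = -273705945/551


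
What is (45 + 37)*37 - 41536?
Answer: -38502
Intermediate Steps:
(45 + 37)*37 - 41536 = 82*37 - 41536 = 3034 - 41536 = -38502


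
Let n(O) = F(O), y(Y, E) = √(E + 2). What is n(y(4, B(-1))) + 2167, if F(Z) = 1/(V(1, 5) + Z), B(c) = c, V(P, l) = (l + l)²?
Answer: 218868/101 ≈ 2167.0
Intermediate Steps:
V(P, l) = 4*l² (V(P, l) = (2*l)² = 4*l²)
y(Y, E) = √(2 + E)
F(Z) = 1/(100 + Z) (F(Z) = 1/(4*5² + Z) = 1/(4*25 + Z) = 1/(100 + Z))
n(O) = 1/(100 + O)
n(y(4, B(-1))) + 2167 = 1/(100 + √(2 - 1)) + 2167 = 1/(100 + √1) + 2167 = 1/(100 + 1) + 2167 = 1/101 + 2167 = 218868/101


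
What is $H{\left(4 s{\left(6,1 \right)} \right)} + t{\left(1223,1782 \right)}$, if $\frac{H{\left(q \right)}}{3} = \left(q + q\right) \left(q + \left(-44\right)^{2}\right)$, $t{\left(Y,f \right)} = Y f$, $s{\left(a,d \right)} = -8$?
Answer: $1813818$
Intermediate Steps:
$H{\left(q \right)} = 6 q \left(1936 + q\right)$ ($H{\left(q \right)} = 3 \left(q + q\right) \left(q + \left(-44\right)^{2}\right) = 3 \cdot 2 q \left(q + 1936\right) = 3 \cdot 2 q \left(1936 + q\right) = 6 q \left(1936 + q\right)$)
$H{\left(4 s{\left(6,1 \right)} \right)} + t{\left(1223,1782 \right)} = 6 \cdot 4 \left(-8\right) \left(1936 + 4 \left(-8\right)\right) + 1223 \cdot 1782 = 6 \left(-32\right) \left(1936 - 32\right) + 2179386 = 6 \left(-32\right) 1904 + 2179386 = -365568 + 2179386 = 1813818$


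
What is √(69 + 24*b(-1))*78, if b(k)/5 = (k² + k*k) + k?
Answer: 234*√21 ≈ 1072.3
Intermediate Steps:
b(k) = 5*k + 10*k² (b(k) = 5*((k² + k*k) + k) = 5*((k² + k²) + k) = 5*(2*k² + k) = 5*(k + 2*k²) = 5*k + 10*k²)
√(69 + 24*b(-1))*78 = √(69 + 24*(5*(-1)*(1 + 2*(-1))))*78 = √(69 + 24*(5*(-1)*(1 - 2)))*78 = √(69 + 24*(5*(-1)*(-1)))*78 = √(69 + 24*5)*78 = √(69 + 120)*78 = √189*78 = (3*√21)*78 = 234*√21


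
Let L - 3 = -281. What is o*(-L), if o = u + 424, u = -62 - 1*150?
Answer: 58936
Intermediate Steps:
L = -278 (L = 3 - 281 = -278)
u = -212 (u = -62 - 150 = -212)
o = 212 (o = -212 + 424 = 212)
o*(-L) = 212*(-1*(-278)) = 212*278 = 58936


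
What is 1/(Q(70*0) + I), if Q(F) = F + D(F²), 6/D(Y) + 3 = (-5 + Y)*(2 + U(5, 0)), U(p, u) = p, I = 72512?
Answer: 19/1377725 ≈ 1.3791e-5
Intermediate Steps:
D(Y) = 6/(-38 + 7*Y) (D(Y) = 6/(-3 + (-5 + Y)*(2 + 5)) = 6/(-3 + (-5 + Y)*7) = 6/(-3 + (-35 + 7*Y)) = 6/(-38 + 7*Y))
Q(F) = F + 6/(-38 + 7*F²)
1/(Q(70*0) + I) = 1/((6 + (70*0)*(-38 + 7*(70*0)²))/(-38 + 7*(70*0)²) + 72512) = 1/((6 + 0*(-38 + 7*0²))/(-38 + 7*0²) + 72512) = 1/((6 + 0*(-38 + 7*0))/(-38 + 7*0) + 72512) = 1/((6 + 0*(-38 + 0))/(-38 + 0) + 72512) = 1/((6 + 0*(-38))/(-38) + 72512) = 1/(-(6 + 0)/38 + 72512) = 1/(-1/38*6 + 72512) = 1/(-3/19 + 72512) = 1/(1377725/19) = 19/1377725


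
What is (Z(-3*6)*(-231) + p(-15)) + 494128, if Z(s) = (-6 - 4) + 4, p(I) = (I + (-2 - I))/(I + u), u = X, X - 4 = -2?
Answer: 6441684/13 ≈ 4.9551e+5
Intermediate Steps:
X = 2 (X = 4 - 2 = 2)
u = 2
p(I) = -2/(2 + I) (p(I) = (I + (-2 - I))/(I + 2) = -2/(2 + I))
Z(s) = -6 (Z(s) = -10 + 4 = -6)
(Z(-3*6)*(-231) + p(-15)) + 494128 = (-6*(-231) - 2/(2 - 15)) + 494128 = (1386 - 2/(-13)) + 494128 = (1386 - 2*(-1/13)) + 494128 = (1386 + 2/13) + 494128 = 18020/13 + 494128 = 6441684/13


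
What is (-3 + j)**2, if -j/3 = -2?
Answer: 9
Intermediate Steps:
j = 6 (j = -3*(-2) = 6)
(-3 + j)**2 = (-3 + 6)**2 = 3**2 = 9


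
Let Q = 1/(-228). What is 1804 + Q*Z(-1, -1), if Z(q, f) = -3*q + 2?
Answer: 411307/228 ≈ 1804.0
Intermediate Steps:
Z(q, f) = 2 - 3*q
Q = -1/228 ≈ -0.0043860
1804 + Q*Z(-1, -1) = 1804 - (2 - 3*(-1))/228 = 1804 - (2 + 3)/228 = 1804 - 1/228*5 = 1804 - 5/228 = 411307/228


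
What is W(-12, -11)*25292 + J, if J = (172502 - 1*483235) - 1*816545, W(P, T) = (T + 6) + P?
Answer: -1557242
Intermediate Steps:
W(P, T) = 6 + P + T (W(P, T) = (6 + T) + P = 6 + P + T)
J = -1127278 (J = (172502 - 483235) - 816545 = -310733 - 816545 = -1127278)
W(-12, -11)*25292 + J = (6 - 12 - 11)*25292 - 1127278 = -17*25292 - 1127278 = -429964 - 1127278 = -1557242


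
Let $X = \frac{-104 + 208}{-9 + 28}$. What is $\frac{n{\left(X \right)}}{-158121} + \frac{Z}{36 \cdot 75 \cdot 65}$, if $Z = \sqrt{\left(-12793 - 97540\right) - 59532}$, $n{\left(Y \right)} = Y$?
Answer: $- \frac{104}{3004299} + \frac{i \sqrt{169865}}{175500} \approx -3.4617 \cdot 10^{-5} + 0.0023484 i$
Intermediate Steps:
$X = \frac{104}{19} \approx 5.4737$
$Z = i \sqrt{169865}$ ($Z = \sqrt{-110333 - 59532} = \sqrt{-169865} = i \sqrt{169865} \approx 412.15 i$)
$\frac{n{\left(X \right)}}{-158121} + \frac{Z}{36 \cdot 75 \cdot 65} = \frac{104}{19 \left(-158121\right)} + \frac{i \sqrt{169865}}{36 \cdot 75 \cdot 65} = \frac{104}{19} \left(- \frac{1}{158121}\right) + \frac{i \sqrt{169865}}{2700 \cdot 65} = - \frac{104}{3004299} + \frac{i \sqrt{169865}}{175500}$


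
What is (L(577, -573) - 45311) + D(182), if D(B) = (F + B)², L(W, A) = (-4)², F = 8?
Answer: -9195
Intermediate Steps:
L(W, A) = 16
D(B) = (8 + B)²
(L(577, -573) - 45311) + D(182) = (16 - 45311) + (8 + 182)² = -45295 + 190² = -45295 + 36100 = -9195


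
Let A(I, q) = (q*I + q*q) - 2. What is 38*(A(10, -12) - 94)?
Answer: -2736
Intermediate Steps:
A(I, q) = -2 + q**2 + I*q (A(I, q) = (I*q + q**2) - 2 = (q**2 + I*q) - 2 = -2 + q**2 + I*q)
38*(A(10, -12) - 94) = 38*((-2 + (-12)**2 + 10*(-12)) - 94) = 38*((-2 + 144 - 120) - 94) = 38*(22 - 94) = 38*(-72) = -2736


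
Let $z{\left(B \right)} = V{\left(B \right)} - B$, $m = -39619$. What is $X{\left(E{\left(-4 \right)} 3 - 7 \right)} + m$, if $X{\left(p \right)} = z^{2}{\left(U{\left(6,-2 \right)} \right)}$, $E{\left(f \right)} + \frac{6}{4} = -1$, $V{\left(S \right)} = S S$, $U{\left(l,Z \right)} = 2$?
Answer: $-39615$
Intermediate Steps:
$V{\left(S \right)} = S^{2}$
$E{\left(f \right)} = - \frac{5}{2}$ ($E{\left(f \right)} = - \frac{3}{2} - 1 = - \frac{5}{2}$)
$z{\left(B \right)} = B^{2} - B$
$X{\left(p \right)} = 4$ ($X{\left(p \right)} = \left(2 \left(-1 + 2\right)\right)^{2} = \left(2 \cdot 1\right)^{2} = 2^{2} = 4$)
$X{\left(E{\left(-4 \right)} 3 - 7 \right)} + m = 4 - 39619 = -39615$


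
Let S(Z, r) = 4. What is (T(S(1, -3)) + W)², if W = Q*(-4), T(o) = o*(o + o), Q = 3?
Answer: 400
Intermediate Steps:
T(o) = 2*o² (T(o) = o*(2*o) = 2*o²)
W = -12 (W = 3*(-4) = -12)
(T(S(1, -3)) + W)² = (2*4² - 12)² = (2*16 - 12)² = (32 - 12)² = 20² = 400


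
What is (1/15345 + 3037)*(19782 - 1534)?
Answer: 850407273968/15345 ≈ 5.5419e+7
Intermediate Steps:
(1/15345 + 3037)*(19782 - 1534) = (1/15345 + 3037)*18248 = (46602766/15345)*18248 = 850407273968/15345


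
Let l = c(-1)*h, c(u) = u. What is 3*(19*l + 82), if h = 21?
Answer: -951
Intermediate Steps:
l = -21 (l = -1*21 = -21)
3*(19*l + 82) = 3*(19*(-21) + 82) = 3*(-399 + 82) = 3*(-317) = -951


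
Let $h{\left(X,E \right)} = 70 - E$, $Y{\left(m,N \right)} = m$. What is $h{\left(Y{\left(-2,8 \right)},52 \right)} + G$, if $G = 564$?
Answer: $582$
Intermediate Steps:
$h{\left(Y{\left(-2,8 \right)},52 \right)} + G = \left(70 - 52\right) + 564 = 18 + 564 = 582$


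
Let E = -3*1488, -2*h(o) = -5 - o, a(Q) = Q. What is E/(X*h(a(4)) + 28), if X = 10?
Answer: -4464/73 ≈ -61.151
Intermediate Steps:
h(o) = 5/2 + o/2 (h(o) = -(-5 - o)/2 = 5/2 + o/2)
E = -4464
E/(X*h(a(4)) + 28) = -4464/(10*(5/2 + (½)*4) + 28) = -4464/(10*(5/2 + 2) + 28) = -4464/(10*(9/2) + 28) = -4464/(45 + 28) = -4464/73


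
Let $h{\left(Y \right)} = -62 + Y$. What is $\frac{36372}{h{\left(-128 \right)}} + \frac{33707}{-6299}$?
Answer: $- \frac{117755779}{598405} \approx -196.78$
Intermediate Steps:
$\frac{36372}{h{\left(-128 \right)}} + \frac{33707}{-6299} = \frac{36372}{-62 - 128} + \frac{33707}{-6299} = \frac{36372}{-190} + 33707 \left(- \frac{1}{6299}\right) = 36372 \left(- \frac{1}{190}\right) - \frac{33707}{6299} = - \frac{18186}{95} - \frac{33707}{6299} = - \frac{117755779}{598405}$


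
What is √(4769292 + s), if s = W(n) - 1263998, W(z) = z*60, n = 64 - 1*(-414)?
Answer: √3533974 ≈ 1879.9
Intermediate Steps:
n = 478 (n = 64 + 414 = 478)
W(z) = 60*z
s = -1235318 (s = 60*478 - 1263998 = 28680 - 1263998 = -1235318)
√(4769292 + s) = √(4769292 - 1235318) = √3533974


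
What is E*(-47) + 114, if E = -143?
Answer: 6835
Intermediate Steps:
E*(-47) + 114 = -143*(-47) + 114 = 6721 + 114 = 6835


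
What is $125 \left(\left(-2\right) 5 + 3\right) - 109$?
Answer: $-984$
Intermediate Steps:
$125 \left(\left(-2\right) 5 + 3\right) - 109 = 125 \left(-10 + 3\right) - 109 = 125 \left(-7\right) - 109 = -875 - 109 = -984$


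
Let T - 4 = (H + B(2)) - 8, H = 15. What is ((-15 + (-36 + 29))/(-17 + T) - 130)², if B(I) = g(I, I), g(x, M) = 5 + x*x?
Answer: 169744/9 ≈ 18860.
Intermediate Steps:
g(x, M) = 5 + x²
B(I) = 5 + I²
T = 20 (T = 4 + ((15 + (5 + 2²)) - 8) = 4 + ((15 + (5 + 4)) - 8) = 4 + ((15 + 9) - 8) = 4 + (24 - 8) = 4 + 16 = 20)
((-15 + (-36 + 29))/(-17 + T) - 130)² = ((-15 + (-36 + 29))/(-17 + 20) - 130)² = ((-15 - 7)/3 - 130)² = (-22*⅓ - 130)² = (-22/3 - 130)² = (-412/3)² = 169744/9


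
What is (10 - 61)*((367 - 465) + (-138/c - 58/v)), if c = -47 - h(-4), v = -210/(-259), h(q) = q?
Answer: 1823743/215 ≈ 8482.5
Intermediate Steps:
v = 30/37 (v = -210*(-1/259) = 30/37 ≈ 0.81081)
c = -43 (c = -47 - 1*(-4) = -47 + 4 = -43)
(10 - 61)*((367 - 465) + (-138/c - 58/v)) = (10 - 61)*((367 - 465) + (-138/(-43) - 58/30/37)) = -51*(-98 + (-138*(-1/43) - 58*37/30)) = -51*(-98 + (138/43 - 1073/15)) = -51*(-98 - 44069/645) = -51*(-107279/645) = 1823743/215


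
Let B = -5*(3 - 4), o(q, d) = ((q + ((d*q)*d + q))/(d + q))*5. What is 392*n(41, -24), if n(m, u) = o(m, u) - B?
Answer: 2730280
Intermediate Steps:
o(q, d) = 5*(2*q + q*d²)/(d + q) (o(q, d) = ((q + (q*d² + q))/(d + q))*5 = ((q + (q + q*d²))/(d + q))*5 = ((2*q + q*d²)/(d + q))*5 = 5*(2*q + q*d²)/(d + q))
B = 5 (B = -5*(-1) = 5)
n(m, u) = -5 + 5*m*(2 + u²)/(m + u) (n(m, u) = 5*m*(2 + u²)/(u + m) - 1*5 = 5*m*(2 + u²)/(m + u) - 5 = -5 + 5*m*(2 + u²)/(m + u))
392*n(41, -24) = 392*(5*(41 - 1*(-24) + 41*(-24)²)/(41 - 24)) = 392*(5*(41 + 24 + 41*576)/17) = 392*(5*(1/17)*(41 + 24 + 23616)) = 392*(5*(1/17)*23681) = 392*6965 = 2730280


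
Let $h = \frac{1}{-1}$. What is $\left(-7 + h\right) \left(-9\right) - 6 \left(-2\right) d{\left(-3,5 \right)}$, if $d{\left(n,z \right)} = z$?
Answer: $132$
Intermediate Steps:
$h = -1$
$\left(-7 + h\right) \left(-9\right) - 6 \left(-2\right) d{\left(-3,5 \right)} = \left(-7 - 1\right) \left(-9\right) - 6 \left(-2\right) 5 = \left(-8\right) \left(-9\right) - \left(-12\right) 5 = 72 - -60 = 72 + 60 = 132$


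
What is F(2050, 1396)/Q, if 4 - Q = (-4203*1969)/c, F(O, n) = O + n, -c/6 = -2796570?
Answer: 6424653480/8377043 ≈ 766.94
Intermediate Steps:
c = 16779420 (c = -6*(-2796570) = 16779420)
Q = 8377043/1864380 (Q = 4 - (-4203*1969)/16779420 = 4 - (-8275707)/16779420 = 4 - 1*(-919523/1864380) = 4 + 919523/1864380 = 8377043/1864380 ≈ 4.4932)
F(2050, 1396)/Q = (2050 + 1396)/(8377043/1864380) = 3446*(1864380/8377043) = 6424653480/8377043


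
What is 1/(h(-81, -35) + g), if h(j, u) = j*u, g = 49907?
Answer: 1/52742 ≈ 1.8960e-5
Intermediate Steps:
1/(h(-81, -35) + g) = 1/(-81*(-35) + 49907) = 1/(2835 + 49907) = 1/52742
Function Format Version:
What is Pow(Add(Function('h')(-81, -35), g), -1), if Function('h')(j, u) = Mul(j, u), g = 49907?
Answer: Rational(1, 52742) ≈ 1.8960e-5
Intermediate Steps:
Pow(Add(Function('h')(-81, -35), g), -1) = Pow(Add(Mul(-81, -35), 49907), -1) = Pow(Add(2835, 49907), -1) = Pow(52742, -1) = Rational(1, 52742)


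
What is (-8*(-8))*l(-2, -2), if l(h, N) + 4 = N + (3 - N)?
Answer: -64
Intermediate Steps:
l(h, N) = -1 (l(h, N) = -4 + (N + (3 - N)) = -4 + 3 = -1)
(-8*(-8))*l(-2, -2) = -8*(-8)*(-1) = 64*(-1) = -64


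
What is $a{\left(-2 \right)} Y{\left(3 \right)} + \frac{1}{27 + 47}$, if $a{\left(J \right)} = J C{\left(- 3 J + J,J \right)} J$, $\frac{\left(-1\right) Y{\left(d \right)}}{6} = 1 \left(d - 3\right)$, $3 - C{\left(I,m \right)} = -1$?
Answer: $\frac{1}{74} \approx 0.013514$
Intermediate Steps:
$C{\left(I,m \right)} = 4$ ($C{\left(I,m \right)} = 3 - -1 = 3 + 1 = 4$)
$Y{\left(d \right)} = 18 - 6 d$ ($Y{\left(d \right)} = - 6 \cdot 1 \left(d - 3\right) = - 6 \cdot 1 \left(-3 + d\right) = - 6 \left(-3 + d\right) = 18 - 6 d$)
$a{\left(J \right)} = 4 J^{2}$ ($a{\left(J \right)} = J 4 J = 4 J J = 4 J^{2}$)
$a{\left(-2 \right)} Y{\left(3 \right)} + \frac{1}{27 + 47} = 4 \left(-2\right)^{2} \left(18 - 18\right) + \frac{1}{27 + 47} = 4 \cdot 4 \left(18 - 18\right) + \frac{1}{74} = 16 \cdot 0 + \frac{1}{74} = 0 + \frac{1}{74} = \frac{1}{74}$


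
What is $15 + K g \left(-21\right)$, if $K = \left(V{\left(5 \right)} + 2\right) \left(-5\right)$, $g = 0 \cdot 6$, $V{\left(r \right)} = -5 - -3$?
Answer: $15$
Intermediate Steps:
$V{\left(r \right)} = -2$ ($V{\left(r \right)} = -5 + 3 = -2$)
$g = 0$
$K = 0$ ($K = \left(-2 + 2\right) \left(-5\right) = 0 \left(-5\right) = 0$)
$15 + K g \left(-21\right) = 15 + 0 \cdot 0 \left(-21\right) = 15 + 0 \left(-21\right) = 15 + 0 = 15$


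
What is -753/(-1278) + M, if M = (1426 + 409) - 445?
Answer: 592391/426 ≈ 1390.6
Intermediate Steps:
M = 1390 (M = 1835 - 445 = 1390)
-753/(-1278) + M = -753/(-1278) + 1390 = -753*(-1/1278) + 1390 = 251/426 + 1390 = 592391/426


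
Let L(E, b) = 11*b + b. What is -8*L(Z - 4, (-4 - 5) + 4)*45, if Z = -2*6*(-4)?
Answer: 21600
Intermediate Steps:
Z = 48 (Z = -12*(-4) = 48)
L(E, b) = 12*b
-8*L(Z - 4, (-4 - 5) + 4)*45 = -96*((-4 - 5) + 4)*45 = -96*(-9 + 4)*45 = -96*(-5)*45 = -8*(-60)*45 = 480*45 = 21600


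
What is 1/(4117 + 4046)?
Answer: 1/8163 ≈ 0.00012250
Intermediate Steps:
1/(4117 + 4046) = 1/8163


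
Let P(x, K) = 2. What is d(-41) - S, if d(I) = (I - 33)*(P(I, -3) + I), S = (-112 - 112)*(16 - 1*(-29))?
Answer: 12966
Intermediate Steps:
S = -10080 (S = -224*(16 + 29) = -224*45 = -10080)
d(I) = (-33 + I)*(2 + I) (d(I) = (I - 33)*(2 + I) = (-33 + I)*(2 + I))
d(-41) - S = (-66 + (-41)² - 31*(-41)) - 1*(-10080) = (-66 + 1681 + 1271) + 10080 = 2886 + 10080 = 12966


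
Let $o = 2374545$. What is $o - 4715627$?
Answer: $-2341082$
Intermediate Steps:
$o - 4715627 = 2374545 - 4715627 = -2341082$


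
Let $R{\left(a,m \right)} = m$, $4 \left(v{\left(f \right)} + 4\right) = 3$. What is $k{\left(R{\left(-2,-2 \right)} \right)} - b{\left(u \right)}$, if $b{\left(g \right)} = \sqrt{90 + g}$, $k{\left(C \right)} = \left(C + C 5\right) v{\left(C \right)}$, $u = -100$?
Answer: $39 - i \sqrt{10} \approx 39.0 - 3.1623 i$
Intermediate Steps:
$v{\left(f \right)} = - \frac{13}{4}$ ($v{\left(f \right)} = -4 + \frac{1}{4} \cdot 3 = -4 + \frac{3}{4} = - \frac{13}{4}$)
$k{\left(C \right)} = - \frac{39 C}{2}$ ($k{\left(C \right)} = \left(C + C 5\right) \left(- \frac{13}{4}\right) = \left(C + 5 C\right) \left(- \frac{13}{4}\right) = 6 C \left(- \frac{13}{4}\right) = - \frac{39 C}{2}$)
$k{\left(R{\left(-2,-2 \right)} \right)} - b{\left(u \right)} = \left(- \frac{39}{2}\right) \left(-2\right) - \sqrt{90 - 100} = 39 - \sqrt{-10} = 39 - i \sqrt{10}$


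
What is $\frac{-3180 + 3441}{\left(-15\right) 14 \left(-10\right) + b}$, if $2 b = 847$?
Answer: $\frac{522}{5047} \approx 0.10343$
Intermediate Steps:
$b = \frac{847}{2}$ ($b = \frac{1}{2} \cdot 847 = \frac{847}{2} \approx 423.5$)
$\frac{-3180 + 3441}{\left(-15\right) 14 \left(-10\right) + b} = \frac{-3180 + 3441}{\left(-15\right) 14 \left(-10\right) + \frac{847}{2}} = \frac{261}{\left(-210\right) \left(-10\right) + \frac{847}{2}} = \frac{261}{2100 + \frac{847}{2}} = \frac{261}{\frac{5047}{2}} = 261 \cdot \frac{2}{5047} = \frac{522}{5047}$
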